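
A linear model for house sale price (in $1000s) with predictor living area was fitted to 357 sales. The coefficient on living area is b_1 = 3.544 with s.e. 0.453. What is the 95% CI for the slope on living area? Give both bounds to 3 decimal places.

(2.653, 4.435)

df = n − 2 = 357 − 2 = 355.
t* = t_{0.025, 355} = 1.966669.
Margin = t* × SE = 1.966669 × 0.453 = 0.89090.
CI: 3.544 ± 0.89090 → (2.653, 4.435).
With 95% confidence, each one-unit increase in living area is associated with a change of between 2.653 and 4.435 $1000s in house sale price.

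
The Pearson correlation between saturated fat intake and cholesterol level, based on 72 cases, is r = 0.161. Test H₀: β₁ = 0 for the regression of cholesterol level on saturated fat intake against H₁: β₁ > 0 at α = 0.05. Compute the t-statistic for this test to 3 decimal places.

t = r·√(n − 2)/√(1 − r²) = 0.161·√70/√0.974079 = 1.365.
df = n − 2 = 70.
One-sided p ≈ 0.0883, which is ≥ 0.05, so fail to reject H₀.
The data do not give significant evidence of a linear association between saturated fat intake and cholesterol level.

t = 1.365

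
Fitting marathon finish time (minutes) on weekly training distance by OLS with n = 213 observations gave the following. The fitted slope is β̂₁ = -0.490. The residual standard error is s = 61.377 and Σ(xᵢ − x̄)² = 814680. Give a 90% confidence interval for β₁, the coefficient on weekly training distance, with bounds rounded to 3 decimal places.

SE(β̂₁) = s/√Sₓₓ = 61.377/√814680 = 0.0680005.
df = n − 2 = 211.
t* = t_{0.05, 211} = 1.652107.
Margin = t* × SE = 1.652107 × 0.0680005 = 0.11234.
CI: -0.490 ± 0.11234 → (-0.602, -0.378).
With 90% confidence, each one-unit increase in weekly training distance is associated with a change of between -0.602 and -0.378 minutes in marathon finish time.

(-0.602, -0.378)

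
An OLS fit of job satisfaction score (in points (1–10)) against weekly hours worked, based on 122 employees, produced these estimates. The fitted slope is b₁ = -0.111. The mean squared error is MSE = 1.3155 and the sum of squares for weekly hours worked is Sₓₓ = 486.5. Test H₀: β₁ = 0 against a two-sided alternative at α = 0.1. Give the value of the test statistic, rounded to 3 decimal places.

t = -2.135

SE(b₁) = √(MSE/Sₓₓ) = √(1.3155/486.5) = 0.0520001.
t = -0.111 / 0.0520001 = -2.135.
df = n − 2 = 120.
Two-sided p ≈ 0.0348, which is < 0.1, so reject H₀.
There is evidence that weekly hours worked is associated with job satisfaction score.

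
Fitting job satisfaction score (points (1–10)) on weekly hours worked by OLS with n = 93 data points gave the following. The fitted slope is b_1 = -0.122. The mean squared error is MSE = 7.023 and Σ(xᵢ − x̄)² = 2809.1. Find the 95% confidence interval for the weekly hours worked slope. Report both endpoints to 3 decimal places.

SE(b_1) = √(MSE/Sₓₓ) = √(7.023/2809.1) = 0.0500009.
df = n − 2 = 91.
t* = t_{0.025, 91} = 1.986377.
Margin = t* × SE = 1.986377 × 0.0500009 = 0.09932.
CI: -0.122 ± 0.09932 → (-0.221, -0.023).
With 95% confidence, each one-unit increase in weekly hours worked is associated with a change of between -0.221 and -0.023 points (1–10) in job satisfaction score.

(-0.221, -0.023)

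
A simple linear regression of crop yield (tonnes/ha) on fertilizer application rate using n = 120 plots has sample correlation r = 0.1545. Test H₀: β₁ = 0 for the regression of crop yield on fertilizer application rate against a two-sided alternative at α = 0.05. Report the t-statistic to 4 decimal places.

t = 1.6987

t = r·√(n − 2)/√(1 − r²) = 0.1545·√118/√0.97613 = 1.6987.
df = n − 2 = 118.
Two-sided p ≈ 0.0920, which is ≥ 0.05, so fail to reject H₀.
The data do not give significant evidence of a linear association between fertilizer application rate and crop yield.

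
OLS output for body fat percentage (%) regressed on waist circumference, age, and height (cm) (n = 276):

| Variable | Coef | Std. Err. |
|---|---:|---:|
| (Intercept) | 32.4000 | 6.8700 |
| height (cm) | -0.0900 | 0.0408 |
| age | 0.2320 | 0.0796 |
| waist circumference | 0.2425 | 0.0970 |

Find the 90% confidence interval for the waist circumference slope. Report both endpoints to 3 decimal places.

Read off: b = 0.2425, SE = 0.0970 for waist circumference.
df = n − k − 1 = 276 − 3 − 1 = 272.
t* = t_{0.05, 272} = 1.650475.
Margin = t* × SE = 1.650475 × 0.0970 = 0.16010.
CI: 0.2425 ± 0.16010 → (0.082, 0.403).

(0.082, 0.403)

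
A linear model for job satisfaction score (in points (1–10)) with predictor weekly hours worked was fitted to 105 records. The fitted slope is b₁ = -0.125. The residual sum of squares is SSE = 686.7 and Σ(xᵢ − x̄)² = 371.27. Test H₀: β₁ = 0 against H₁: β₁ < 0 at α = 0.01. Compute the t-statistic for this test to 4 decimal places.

MSE = SSE/(n − 2) = 686.7/103 = 6.66699.
SE(b₁) = √(MSE/Sₓₓ) = √(6.66699/371.27) = 0.134005.
t = -0.125 / 0.134005 = -0.9328.
df = n − 2 = 103.
One-sided p ≈ 0.1766, which is ≥ 0.01, so fail to reject H₀.
The data do not give significant evidence that the true slope on weekly hours worked is negative.

t = -0.9328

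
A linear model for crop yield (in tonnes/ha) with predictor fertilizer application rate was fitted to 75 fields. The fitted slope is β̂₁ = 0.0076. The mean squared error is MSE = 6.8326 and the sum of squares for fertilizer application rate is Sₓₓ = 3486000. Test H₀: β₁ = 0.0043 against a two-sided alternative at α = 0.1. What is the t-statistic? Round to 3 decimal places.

SE(β̂₁) = √(MSE/Sₓₓ) = √(6.8326/3486000) = 0.0014.
t = (0.0076 − 0.0043) / 0.0014 = 2.357.
df = n − 2 = 73.
Two-sided p ≈ 0.0211, which is < 0.1, so reject H₀.
There is evidence that the true slope on fertilizer application rate differs from 0.0043 tonnes/ha per unit.

t = 2.357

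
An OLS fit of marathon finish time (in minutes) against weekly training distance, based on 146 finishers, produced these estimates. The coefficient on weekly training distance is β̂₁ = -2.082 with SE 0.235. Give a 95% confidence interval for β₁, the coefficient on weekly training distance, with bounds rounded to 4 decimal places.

df = n − 2 = 146 − 2 = 144.
t* = t_{0.025, 144} = 1.976575.
Margin = t* × SE = 1.976575 × 0.235 = 0.464495.
CI: -2.082 ± 0.464495 → (-2.5465, -1.6175).
With 95% confidence, each one-unit increase in weekly training distance is associated with a change of between -2.5465 and -1.6175 minutes in marathon finish time.

(-2.5465, -1.6175)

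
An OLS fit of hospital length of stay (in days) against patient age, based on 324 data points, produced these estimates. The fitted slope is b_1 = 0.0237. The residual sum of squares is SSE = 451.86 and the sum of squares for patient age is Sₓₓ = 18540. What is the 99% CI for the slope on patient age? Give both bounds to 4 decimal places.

MSE = SSE/(n − 2) = 451.86/322 = 1.40329.
SE(b_1) = √(MSE/Sₓₓ) = √(1.40329/18540) = 0.0087.
df = n − 2 = 322.
t* = t_{0.005, 322} = 2.591184.
Margin = t* × SE = 2.591184 × 0.0087 = 0.022543.
CI: 0.0237 ± 0.022543 → (0.0012, 0.0462).
With 99% confidence, each one-unit increase in patient age is associated with a change of between 0.0012 and 0.0462 days in hospital length of stay.

(0.0012, 0.0462)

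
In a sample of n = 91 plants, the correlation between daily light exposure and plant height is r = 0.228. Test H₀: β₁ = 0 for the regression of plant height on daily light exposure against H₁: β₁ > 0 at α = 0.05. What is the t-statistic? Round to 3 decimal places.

t = r·√(n − 2)/√(1 − r²) = 0.228·√89/√0.948016 = 2.209.
df = n − 2 = 89.
One-sided p ≈ 0.0149, which is < 0.05, so reject H₀.
There is evidence of a linear association between daily light exposure and plant height.

t = 2.209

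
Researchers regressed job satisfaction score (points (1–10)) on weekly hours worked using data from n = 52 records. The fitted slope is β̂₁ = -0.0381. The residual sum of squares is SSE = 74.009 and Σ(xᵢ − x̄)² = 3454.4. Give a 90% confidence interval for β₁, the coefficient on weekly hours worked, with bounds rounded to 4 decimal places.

(-0.0728, -0.0034)

MSE = SSE/(n − 2) = 74.009/50 = 1.48018.
SE(β̂₁) = √(MSE/Sₓₓ) = √(1.48018/3454.4) = 0.0207.
df = n − 2 = 50.
t* = t_{0.05, 50} = 1.675905.
Margin = t* × SE = 1.675905 × 0.0207 = 0.034691.
CI: -0.0381 ± 0.034691 → (-0.0728, -0.0034).
With 90% confidence, each one-unit increase in weekly hours worked is associated with a change of between -0.0728 and -0.0034 points (1–10) in job satisfaction score.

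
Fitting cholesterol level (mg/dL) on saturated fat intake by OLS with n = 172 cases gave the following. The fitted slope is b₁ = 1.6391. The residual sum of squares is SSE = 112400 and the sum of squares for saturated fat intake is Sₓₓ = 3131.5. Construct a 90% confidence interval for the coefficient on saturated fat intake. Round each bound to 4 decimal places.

(0.8792, 2.3990)

MSE = SSE/(n − 2) = 112400/170 = 661.176.
SE(b₁) = √(MSE/Sₓₓ) = √(661.176/3131.5) = 0.459497.
df = n − 2 = 170.
t* = t_{0.05, 170} = 1.653866.
Margin = t* × SE = 1.653866 × 0.459497 = 0.759946.
CI: 1.6391 ± 0.759946 → (0.8792, 2.3990).
With 90% confidence, each one-unit increase in saturated fat intake is associated with a change of between 0.8792 and 2.3990 mg/dL in cholesterol level.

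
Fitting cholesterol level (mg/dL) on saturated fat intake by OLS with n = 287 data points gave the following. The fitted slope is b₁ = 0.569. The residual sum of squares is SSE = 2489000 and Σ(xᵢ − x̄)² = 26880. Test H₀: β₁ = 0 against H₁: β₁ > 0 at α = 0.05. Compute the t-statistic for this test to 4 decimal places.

MSE = SSE/(n − 2) = 2489000/285 = 8733.33.
SE(b₁) = √(MSE/Sₓₓ) = √(8733.33/26880) = 0.570001.
t = 0.569 / 0.570001 = 0.9982.
df = n − 2 = 285.
One-sided p ≈ 0.1595, which is ≥ 0.05, so fail to reject H₀.
The data do not give significant evidence that the true slope on saturated fat intake is positive.

t = 0.9982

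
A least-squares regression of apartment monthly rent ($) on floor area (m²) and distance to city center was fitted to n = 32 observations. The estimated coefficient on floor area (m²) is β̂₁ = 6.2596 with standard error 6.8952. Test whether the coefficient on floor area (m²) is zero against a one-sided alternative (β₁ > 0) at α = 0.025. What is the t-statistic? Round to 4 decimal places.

t = 0.9078

H₀: β₁ = 0 vs H₁: β₁ > 0.
t = (β̂₁ − β₁⁰)/SE = 6.2596 / 6.8952 = 0.9078.
df = n − k − 1 = 32 − 2 − 1 = 29.
One-sided p ≈ 0.1857, which is ≥ 0.025, so fail to reject H₀.
The data do not give significant evidence that the true slope on floor area (m²) is positive, holding the other predictors fixed.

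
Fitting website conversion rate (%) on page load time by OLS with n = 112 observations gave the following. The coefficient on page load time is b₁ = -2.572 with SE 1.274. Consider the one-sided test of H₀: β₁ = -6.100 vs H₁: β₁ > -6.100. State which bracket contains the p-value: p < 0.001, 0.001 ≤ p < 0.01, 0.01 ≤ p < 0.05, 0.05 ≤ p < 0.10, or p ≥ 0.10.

t = (-2.572 − (-6.100)) / 1.274 = 2.769.
df = n − 2 = 112 − 2 = 110.
One-sided p = P(T_{110} > t) ≈ 0.0033.
So 0.001 ≤ p < 0.01.

0.001 ≤ p < 0.01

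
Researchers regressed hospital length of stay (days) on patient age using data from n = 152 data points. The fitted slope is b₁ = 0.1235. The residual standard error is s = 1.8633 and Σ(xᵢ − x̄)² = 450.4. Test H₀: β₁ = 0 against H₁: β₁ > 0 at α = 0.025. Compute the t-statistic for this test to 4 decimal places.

t = 1.4066

SE(b₁) = s/√Sₓₓ = 1.8633/√450.4 = 0.0877978.
t = 0.1235 / 0.0877978 = 1.4066.
df = n − 2 = 150.
One-sided p ≈ 0.0808, which is ≥ 0.025, so fail to reject H₀.
The data do not give significant evidence that the true slope on patient age is positive.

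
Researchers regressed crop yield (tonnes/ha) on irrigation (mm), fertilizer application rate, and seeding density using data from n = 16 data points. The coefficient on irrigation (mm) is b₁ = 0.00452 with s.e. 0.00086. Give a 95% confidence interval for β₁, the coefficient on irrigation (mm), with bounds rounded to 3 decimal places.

df = n − k − 1 = 16 − 3 − 1 = 12.
t* = t_{0.025, 12} = 2.178813.
Margin = t* × SE = 2.178813 × 0.00086 = 0.00187.
CI: 0.00452 ± 0.00187 → (0.003, 0.006).
With 95% confidence, each one-unit increase in irrigation (mm) is associated with a change of between 0.003 and 0.006 tonnes/ha in crop yield, holding the other predictors fixed.

(0.003, 0.006)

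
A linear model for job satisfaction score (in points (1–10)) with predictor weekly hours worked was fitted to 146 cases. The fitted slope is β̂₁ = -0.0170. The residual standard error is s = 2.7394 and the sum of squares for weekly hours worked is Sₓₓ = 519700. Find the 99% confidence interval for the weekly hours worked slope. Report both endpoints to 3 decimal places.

SE(β̂₁) = s/√Sₓₓ = 2.7394/√519700 = 0.00379996.
df = n − 2 = 144.
t* = t_{0.005, 144} = 2.610402.
Margin = t* × SE = 2.610402 × 0.00379996 = 0.00992.
CI: -0.0170 ± 0.00992 → (-0.027, -0.007).
With 99% confidence, each one-unit increase in weekly hours worked is associated with a change of between -0.027 and -0.007 points (1–10) in job satisfaction score.

(-0.027, -0.007)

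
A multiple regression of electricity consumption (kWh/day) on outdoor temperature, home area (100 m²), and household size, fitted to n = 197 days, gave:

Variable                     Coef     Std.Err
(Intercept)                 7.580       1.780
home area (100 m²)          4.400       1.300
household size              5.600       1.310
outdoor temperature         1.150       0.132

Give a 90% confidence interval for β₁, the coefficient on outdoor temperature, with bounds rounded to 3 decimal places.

Read off: b = 1.150, SE = 0.132 for outdoor temperature.
df = n − k − 1 = 197 − 3 − 1 = 193.
t* = t_{0.05, 193} = 1.652787.
Margin = t* × SE = 1.652787 × 0.132 = 0.21817.
CI: 1.150 ± 0.21817 → (0.932, 1.368).

(0.932, 1.368)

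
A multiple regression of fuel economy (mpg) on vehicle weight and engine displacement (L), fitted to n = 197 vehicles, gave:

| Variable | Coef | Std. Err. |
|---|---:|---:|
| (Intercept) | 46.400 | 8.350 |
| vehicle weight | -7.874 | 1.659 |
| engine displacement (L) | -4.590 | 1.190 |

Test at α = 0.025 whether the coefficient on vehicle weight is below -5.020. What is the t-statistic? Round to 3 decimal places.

t = -1.720

Read off: b = -7.874, SE = 1.659 for vehicle weight.
H₀: β₁ = -5.020 vs H₁: β₁ < -5.020.
t = (-7.874 − (-5.020)) / 1.659 = -1.720.
df = n − k − 1 = 197 − 2 − 1 = 194.
One-sided p ≈ 0.0435, which is ≥ 0.025, so fail to reject H₀.
The data do not give significant evidence that the true slope on vehicle weight is below -5.020 mpg per unit, holding the other predictors fixed.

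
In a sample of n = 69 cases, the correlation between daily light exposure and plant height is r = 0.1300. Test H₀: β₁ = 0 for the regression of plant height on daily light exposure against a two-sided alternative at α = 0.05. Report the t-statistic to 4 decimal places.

t = 1.0732

t = r·√(n − 2)/√(1 − r²) = 0.1300·√67/√0.9831 = 1.0732.
df = n − 2 = 67.
Two-sided p ≈ 0.2870, which is ≥ 0.05, so fail to reject H₀.
The data do not give significant evidence of a linear association between daily light exposure and plant height.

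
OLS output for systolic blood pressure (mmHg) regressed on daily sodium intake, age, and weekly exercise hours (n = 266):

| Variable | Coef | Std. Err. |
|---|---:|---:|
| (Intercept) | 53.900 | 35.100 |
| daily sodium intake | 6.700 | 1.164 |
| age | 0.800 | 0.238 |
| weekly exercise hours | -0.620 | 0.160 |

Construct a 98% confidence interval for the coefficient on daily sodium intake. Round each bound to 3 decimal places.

Read off: b = 6.700, SE = 1.164 for daily sodium intake.
df = n − k − 1 = 266 − 3 − 1 = 262.
t* = t_{0.01, 262} = 2.340665.
Margin = t* × SE = 2.340665 × 1.164 = 2.72453.
CI: 6.700 ± 2.72453 → (3.975, 9.425).

(3.975, 9.425)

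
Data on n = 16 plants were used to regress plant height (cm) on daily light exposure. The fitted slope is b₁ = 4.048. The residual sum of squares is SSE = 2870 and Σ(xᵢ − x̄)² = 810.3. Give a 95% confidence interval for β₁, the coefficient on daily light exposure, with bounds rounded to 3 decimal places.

(2.969, 5.127)

MSE = SSE/(n − 2) = 2870/14 = 205.
SE(b₁) = √(MSE/Sₓₓ) = √(205/810.3) = 0.502984.
df = n − 2 = 14.
t* = t_{0.025, 14} = 2.144787.
Margin = t* × SE = 2.144787 × 0.502984 = 1.07879.
CI: 4.048 ± 1.07879 → (2.969, 5.127).
With 95% confidence, each one-unit increase in daily light exposure is associated with a change of between 2.969 and 5.127 cm in plant height.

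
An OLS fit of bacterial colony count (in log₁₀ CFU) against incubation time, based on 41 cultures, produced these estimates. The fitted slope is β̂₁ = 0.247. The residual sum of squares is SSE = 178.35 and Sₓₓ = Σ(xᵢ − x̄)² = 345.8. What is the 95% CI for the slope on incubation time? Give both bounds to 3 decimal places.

MSE = SSE/(n − 2) = 178.35/39 = 4.57308.
SE(β̂₁) = √(MSE/Sₓₓ) = √(4.57308/345.8) = 0.114998.
df = n − 2 = 39.
t* = t_{0.025, 39} = 2.022691.
Margin = t* × SE = 2.022691 × 0.114998 = 0.23261.
CI: 0.247 ± 0.23261 → (0.014, 0.480).
With 95% confidence, each one-unit increase in incubation time is associated with a change of between 0.014 and 0.480 log₁₀ CFU in bacterial colony count.

(0.014, 0.480)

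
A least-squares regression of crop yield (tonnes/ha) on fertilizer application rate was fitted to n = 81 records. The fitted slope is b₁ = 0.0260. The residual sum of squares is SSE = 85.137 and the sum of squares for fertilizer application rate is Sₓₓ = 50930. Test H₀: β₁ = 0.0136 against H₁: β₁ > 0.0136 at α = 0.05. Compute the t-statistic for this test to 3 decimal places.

t = 2.696

MSE = SSE/(n − 2) = 85.137/79 = 1.07768.
SE(b₁) = √(MSE/Sₓₓ) = √(1.07768/50930) = 0.00460001.
t = (0.0260 − 0.0136) / 0.00460001 = 2.696.
df = n − 2 = 79.
One-sided p ≈ 0.0043, which is < 0.05, so reject H₀.
There is evidence that the true slope on fertilizer application rate exceeds 0.0136 tonnes/ha per unit.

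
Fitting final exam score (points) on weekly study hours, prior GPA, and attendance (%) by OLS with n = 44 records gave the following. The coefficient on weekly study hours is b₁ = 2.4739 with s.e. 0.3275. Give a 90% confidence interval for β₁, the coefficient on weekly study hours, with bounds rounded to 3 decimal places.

(1.922, 3.025)

df = n − k − 1 = 44 − 3 − 1 = 40.
t* = t_{0.05, 40} = 1.683851.
Margin = t* × SE = 1.683851 × 0.3275 = 0.55146.
CI: 2.4739 ± 0.55146 → (1.922, 3.025).
With 90% confidence, each one-unit increase in weekly study hours is associated with a change of between 1.922 and 3.025 points in final exam score, holding the other predictors fixed.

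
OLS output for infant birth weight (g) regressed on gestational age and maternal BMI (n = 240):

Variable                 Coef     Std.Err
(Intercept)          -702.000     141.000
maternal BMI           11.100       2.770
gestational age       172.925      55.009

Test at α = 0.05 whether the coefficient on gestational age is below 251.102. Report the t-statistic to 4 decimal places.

t = -1.4212

Read off: b = 172.925, SE = 55.009 for gestational age.
H₀: β₁ = 251.102 vs H₁: β₁ < 251.102.
t = (172.925 − 251.102) / 55.009 = -1.4212.
df = n − k − 1 = 240 − 2 − 1 = 237.
One-sided p ≈ 0.0783, which is ≥ 0.05, so fail to reject H₀.
The data do not give significant evidence that the true slope on gestational age is below 251.102 g per unit, holding the other predictors fixed.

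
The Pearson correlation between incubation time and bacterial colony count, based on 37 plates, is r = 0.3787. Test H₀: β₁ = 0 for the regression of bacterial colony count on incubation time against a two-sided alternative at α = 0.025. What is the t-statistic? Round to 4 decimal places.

t = r·√(n − 2)/√(1 − r²) = 0.3787·√35/√0.856586 = 2.4207.
df = n − 2 = 35.
Two-sided p ≈ 0.0208, which is < 0.025, so reject H₀.
There is evidence of a linear association between incubation time and bacterial colony count.

t = 2.4207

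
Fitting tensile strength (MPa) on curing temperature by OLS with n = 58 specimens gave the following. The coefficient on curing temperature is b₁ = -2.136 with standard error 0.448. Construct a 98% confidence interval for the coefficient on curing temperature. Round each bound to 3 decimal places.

(-3.209, -1.063)

df = n − 2 = 58 − 2 = 56.
t* = t_{0.01, 56} = 2.394801.
Margin = t* × SE = 2.394801 × 0.448 = 1.07287.
CI: -2.136 ± 1.07287 → (-3.209, -1.063).
With 98% confidence, each one-unit increase in curing temperature is associated with a change of between -3.209 and -1.063 MPa in tensile strength.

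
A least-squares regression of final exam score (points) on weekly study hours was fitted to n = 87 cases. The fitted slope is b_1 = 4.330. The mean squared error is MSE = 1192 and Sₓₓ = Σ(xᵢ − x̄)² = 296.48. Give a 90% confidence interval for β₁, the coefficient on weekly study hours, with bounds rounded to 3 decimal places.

(0.996, 7.664)

SE(b_1) = √(MSE/Sₓₓ) = √(1192/296.48) = 2.00512.
df = n − 2 = 85.
t* = t_{0.05, 85} = 1.662978.
Margin = t* × SE = 1.662978 × 2.00512 = 3.33447.
CI: 4.330 ± 3.33447 → (0.996, 7.664).
With 90% confidence, each one-unit increase in weekly study hours is associated with a change of between 0.996 and 7.664 points in final exam score.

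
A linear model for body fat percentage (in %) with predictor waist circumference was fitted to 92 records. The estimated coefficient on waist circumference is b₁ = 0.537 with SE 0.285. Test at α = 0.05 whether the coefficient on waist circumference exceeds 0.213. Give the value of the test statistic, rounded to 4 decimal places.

t = 1.1368

H₀: β₁ = 0.213 vs H₁: β₁ > 0.213.
t = (b₁ − β₁⁰)/SE = (0.537 − 0.213) / 0.285 = 1.1368.
df = n − 2 = 92 − 2 = 90.
One-sided p ≈ 0.1293, which is ≥ 0.05, so fail to reject H₀.
The data do not give significant evidence that the true slope on waist circumference exceeds 0.213 % per unit.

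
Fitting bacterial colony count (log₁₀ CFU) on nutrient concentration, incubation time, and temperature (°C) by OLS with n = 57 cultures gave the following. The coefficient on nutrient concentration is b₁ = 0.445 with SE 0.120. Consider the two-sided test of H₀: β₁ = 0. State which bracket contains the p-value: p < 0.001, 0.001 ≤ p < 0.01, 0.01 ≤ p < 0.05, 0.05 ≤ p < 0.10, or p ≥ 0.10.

t = 0.445 / 0.120 = 3.708.
df = n − k − 1 = 57 − 3 − 1 = 53.
Two-sided p = 2·P(T_{53} > |t|) ≈ 0.0005.
So p < 0.001.

p < 0.001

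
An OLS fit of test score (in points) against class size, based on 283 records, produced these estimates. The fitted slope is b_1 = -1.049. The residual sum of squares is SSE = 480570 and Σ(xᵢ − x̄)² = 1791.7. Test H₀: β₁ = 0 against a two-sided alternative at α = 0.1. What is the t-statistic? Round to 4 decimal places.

t = -1.0737

MSE = SSE/(n − 2) = 480570/281 = 1710.21.
SE(b_1) = √(MSE/Sₓₓ) = √(1710.21/1791.7) = 0.976995.
t = -1.049 / 0.976995 = -1.0737.
df = n − 2 = 281.
Two-sided p ≈ 0.2839, which is ≥ 0.1, so fail to reject H₀.
The data do not give significant evidence of an association between class size and test score.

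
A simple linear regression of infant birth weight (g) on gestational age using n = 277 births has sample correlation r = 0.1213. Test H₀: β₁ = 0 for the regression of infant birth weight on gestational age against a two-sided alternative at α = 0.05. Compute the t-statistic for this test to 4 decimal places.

t = 2.0265

t = r·√(n − 2)/√(1 − r²) = 0.1213·√275/√0.985286 = 2.0265.
df = n − 2 = 275.
Two-sided p ≈ 0.0437, which is < 0.05, so reject H₀.
There is evidence of a linear association between gestational age and infant birth weight.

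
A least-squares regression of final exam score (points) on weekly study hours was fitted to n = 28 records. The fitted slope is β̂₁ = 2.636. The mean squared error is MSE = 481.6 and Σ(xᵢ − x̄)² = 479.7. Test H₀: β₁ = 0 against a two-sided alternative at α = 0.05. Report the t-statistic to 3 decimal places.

SE(β̂₁) = √(MSE/Sₓₓ) = √(481.6/479.7) = 1.00198.
t = 2.636 / 1.00198 = 2.631.
df = n − 2 = 26.
Two-sided p ≈ 0.0141, which is < 0.05, so reject H₀.
There is evidence that weekly study hours is associated with final exam score.

t = 2.631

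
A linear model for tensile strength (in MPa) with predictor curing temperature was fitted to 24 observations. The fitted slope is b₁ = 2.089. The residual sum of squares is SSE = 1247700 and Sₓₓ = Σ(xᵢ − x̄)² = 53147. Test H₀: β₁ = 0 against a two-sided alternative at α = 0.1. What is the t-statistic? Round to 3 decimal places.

t = 2.022

MSE = SSE/(n − 2) = 1247700/22 = 56713.6.
SE(b₁) = √(MSE/Sₓₓ) = √(56713.6/53147) = 1.03301.
t = 2.089 / 1.03301 = 2.022.
df = n − 2 = 22.
Two-sided p ≈ 0.0555, which is < 0.1, so reject H₀.
There is evidence that curing temperature is associated with tensile strength.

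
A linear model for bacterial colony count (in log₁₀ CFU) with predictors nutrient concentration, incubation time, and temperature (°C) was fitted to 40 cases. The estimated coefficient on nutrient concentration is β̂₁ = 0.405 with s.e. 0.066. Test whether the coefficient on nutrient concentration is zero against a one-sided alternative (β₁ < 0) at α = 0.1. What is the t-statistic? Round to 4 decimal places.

t = 6.1364

H₀: β₁ = 0 vs H₁: β₁ < 0.
t = (β̂₁ − β₁⁰)/SE = 0.405 / 0.066 = 6.1364.
df = n − k − 1 = 40 − 3 − 1 = 36.
One-sided p ≈ 1.0000, which is ≥ 0.1, so fail to reject H₀.
The data do not give significant evidence that the true slope on nutrient concentration is negative, holding the other predictors fixed.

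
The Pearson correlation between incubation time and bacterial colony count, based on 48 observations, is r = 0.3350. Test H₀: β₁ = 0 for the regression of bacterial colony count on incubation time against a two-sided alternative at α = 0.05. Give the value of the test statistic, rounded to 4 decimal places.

t = r·√(n − 2)/√(1 − r²) = 0.3350·√46/√0.887775 = 2.4114.
df = n − 2 = 46.
Two-sided p ≈ 0.0199, which is < 0.05, so reject H₀.
There is evidence of a linear association between incubation time and bacterial colony count.

t = 2.4114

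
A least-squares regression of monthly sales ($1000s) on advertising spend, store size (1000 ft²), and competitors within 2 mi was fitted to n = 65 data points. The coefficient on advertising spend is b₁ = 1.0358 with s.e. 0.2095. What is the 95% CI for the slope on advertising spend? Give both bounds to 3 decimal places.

(0.617, 1.455)

df = n − k − 1 = 65 − 3 − 1 = 61.
t* = t_{0.025, 61} = 1.999624.
Margin = t* × SE = 1.999624 × 0.2095 = 0.41892.
CI: 1.0358 ± 0.41892 → (0.617, 1.455).
With 95% confidence, each one-unit increase in advertising spend is associated with a change of between 0.617 and 1.455 $1000s in monthly sales, holding the other predictors fixed.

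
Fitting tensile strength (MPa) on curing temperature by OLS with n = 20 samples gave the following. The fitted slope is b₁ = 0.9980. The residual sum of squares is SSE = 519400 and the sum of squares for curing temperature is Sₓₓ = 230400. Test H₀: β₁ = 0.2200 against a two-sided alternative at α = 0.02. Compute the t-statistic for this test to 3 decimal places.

t = 2.198

MSE = SSE/(n − 2) = 519400/18 = 28855.6.
SE(b₁) = √(MSE/Sₓₓ) = √(28855.6/230400) = 0.353894.
t = (0.9980 − 0.2200) / 0.353894 = 2.198.
df = n − 2 = 18.
Two-sided p ≈ 0.0412, which is ≥ 0.02, so fail to reject H₀.
The data are consistent with a true slope of 0.2200 MPa per unit of curing temperature.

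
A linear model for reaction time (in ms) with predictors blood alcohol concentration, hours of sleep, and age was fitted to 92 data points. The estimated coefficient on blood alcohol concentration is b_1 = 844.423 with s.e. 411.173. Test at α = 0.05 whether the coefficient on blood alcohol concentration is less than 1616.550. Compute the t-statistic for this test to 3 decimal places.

t = -1.878

H₀: β₁ = 1616.550 vs H₁: β₁ < 1616.550.
t = (b_1 − β₁⁰)/SE = (844.423 − 1616.550) / 411.173 = -1.878.
df = n − k − 1 = 92 − 3 − 1 = 88.
One-sided p ≈ 0.0319, which is < 0.05, so reject H₀.
There is evidence that the true slope on blood alcohol concentration is below 1616.550 ms per unit, holding the other predictors fixed.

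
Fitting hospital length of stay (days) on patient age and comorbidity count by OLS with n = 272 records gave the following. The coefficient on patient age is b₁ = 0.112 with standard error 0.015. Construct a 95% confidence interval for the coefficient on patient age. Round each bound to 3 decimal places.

(0.082, 0.142)

df = n − k − 1 = 272 − 2 − 1 = 269.
t* = t_{0.025, 269} = 1.968822.
Margin = t* × SE = 1.968822 × 0.015 = 0.02953.
CI: 0.112 ± 0.02953 → (0.082, 0.142).
With 95% confidence, each one-unit increase in patient age is associated with a change of between 0.082 and 0.142 days in hospital length of stay, holding the other predictors fixed.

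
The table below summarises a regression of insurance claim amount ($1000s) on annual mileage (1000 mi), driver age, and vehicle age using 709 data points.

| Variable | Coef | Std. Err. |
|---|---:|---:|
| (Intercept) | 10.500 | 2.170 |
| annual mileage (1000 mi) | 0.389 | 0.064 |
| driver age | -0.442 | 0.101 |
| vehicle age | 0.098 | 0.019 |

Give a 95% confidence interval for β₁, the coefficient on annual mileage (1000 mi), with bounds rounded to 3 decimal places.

Read off: b = 0.389, SE = 0.064 for annual mileage (1000 mi).
df = n − k − 1 = 709 − 3 − 1 = 705.
t* = t_{0.025, 705} = 1.963335.
Margin = t* × SE = 1.963335 × 0.064 = 0.12565.
CI: 0.389 ± 0.12565 → (0.263, 0.515).

(0.263, 0.515)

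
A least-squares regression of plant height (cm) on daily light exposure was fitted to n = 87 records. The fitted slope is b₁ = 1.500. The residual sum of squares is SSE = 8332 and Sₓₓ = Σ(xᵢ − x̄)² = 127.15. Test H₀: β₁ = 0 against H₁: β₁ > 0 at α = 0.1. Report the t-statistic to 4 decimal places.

MSE = SSE/(n − 2) = 8332/85 = 98.0235.
SE(b₁) = √(MSE/Sₓₓ) = √(98.0235/127.15) = 0.878025.
t = 1.500 / 0.878025 = 1.7084.
df = n − 2 = 85.
One-sided p ≈ 0.0456, which is < 0.1, so reject H₀.
There is evidence that the true slope on daily light exposure is positive.

t = 1.7084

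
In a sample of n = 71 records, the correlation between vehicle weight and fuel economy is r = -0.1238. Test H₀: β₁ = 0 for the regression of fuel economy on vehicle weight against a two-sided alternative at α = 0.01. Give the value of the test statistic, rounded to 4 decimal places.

t = r·√(n − 2)/√(1 − r²) = -0.1238·√69/√0.984674 = -1.0363.
df = n − 2 = 69.
Two-sided p ≈ 0.3037, which is ≥ 0.01, so fail to reject H₀.
The data do not give significant evidence of a linear association between vehicle weight and fuel economy.

t = -1.0363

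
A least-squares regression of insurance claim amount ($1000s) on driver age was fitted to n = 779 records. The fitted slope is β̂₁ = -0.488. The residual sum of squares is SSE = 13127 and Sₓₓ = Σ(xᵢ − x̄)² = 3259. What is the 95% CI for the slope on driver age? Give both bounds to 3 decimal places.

(-0.629, -0.347)

MSE = SSE/(n − 2) = 13127/777 = 16.8945.
SE(β̂₁) = √(MSE/Sₓₓ) = √(16.8945/3259) = 0.0719996.
df = n − 2 = 777.
t* = t_{0.025, 777} = 1.963022.
Margin = t* × SE = 1.963022 × 0.0719996 = 0.14134.
CI: -0.488 ± 0.14134 → (-0.629, -0.347).
With 95% confidence, each one-unit increase in driver age is associated with a change of between -0.629 and -0.347 $1000s in insurance claim amount.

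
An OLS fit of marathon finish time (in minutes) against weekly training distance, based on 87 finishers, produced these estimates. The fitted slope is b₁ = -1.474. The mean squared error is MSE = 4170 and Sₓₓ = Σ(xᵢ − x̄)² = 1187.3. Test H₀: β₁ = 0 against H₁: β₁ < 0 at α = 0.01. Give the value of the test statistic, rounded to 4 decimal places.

t = -0.7865

SE(b₁) = √(MSE/Sₓₓ) = √(4170/1187.3) = 1.87408.
t = -1.474 / 1.87408 = -0.7865.
df = n − 2 = 85.
One-sided p ≈ 0.2169, which is ≥ 0.01, so fail to reject H₀.
The data do not give significant evidence that the true slope on weekly training distance is negative.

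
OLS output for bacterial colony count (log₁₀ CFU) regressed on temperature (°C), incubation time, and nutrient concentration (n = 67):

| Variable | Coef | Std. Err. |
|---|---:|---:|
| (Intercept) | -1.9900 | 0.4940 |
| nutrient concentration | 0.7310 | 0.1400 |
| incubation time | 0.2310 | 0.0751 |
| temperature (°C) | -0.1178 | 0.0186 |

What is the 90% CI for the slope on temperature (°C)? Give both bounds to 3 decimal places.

(-0.149, -0.087)

Read off: b = -0.1178, SE = 0.0186 for temperature (°C).
df = n − k − 1 = 67 − 3 − 1 = 63.
t* = t_{0.05, 63} = 1.669402.
Margin = t* × SE = 1.669402 × 0.0186 = 0.03105.
CI: -0.1178 ± 0.03105 → (-0.149, -0.087).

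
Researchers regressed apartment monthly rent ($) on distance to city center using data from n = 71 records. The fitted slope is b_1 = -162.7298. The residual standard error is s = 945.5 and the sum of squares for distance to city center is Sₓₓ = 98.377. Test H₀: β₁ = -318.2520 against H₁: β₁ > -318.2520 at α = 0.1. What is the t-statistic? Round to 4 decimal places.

SE(b_1) = s/√Sₓₓ = 945.5/√98.377 = 95.3267.
t = (-162.7298 − (-318.2520)) / 95.3267 = 1.6315.
df = n − 2 = 69.
One-sided p ≈ 0.0537, which is < 0.1, so reject H₀.
There is evidence that the true slope on distance to city center exceeds -318.2520 $ per unit.

t = 1.6315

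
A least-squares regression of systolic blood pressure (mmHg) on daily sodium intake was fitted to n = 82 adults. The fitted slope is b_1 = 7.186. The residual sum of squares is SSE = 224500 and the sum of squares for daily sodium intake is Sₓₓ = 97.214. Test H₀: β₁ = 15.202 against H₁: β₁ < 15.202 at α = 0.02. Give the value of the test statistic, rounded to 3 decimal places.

MSE = SSE/(n − 2) = 224500/80 = 2806.25.
SE(b_1) = √(MSE/Sₓₓ) = √(2806.25/97.214) = 5.37278.
t = (7.186 − 15.202) / 5.37278 = -1.492.
df = n − 2 = 80.
One-sided p ≈ 0.0698, which is ≥ 0.02, so fail to reject H₀.
The data do not give significant evidence that the true slope on daily sodium intake is below 15.202 mmHg per unit.

t = -1.492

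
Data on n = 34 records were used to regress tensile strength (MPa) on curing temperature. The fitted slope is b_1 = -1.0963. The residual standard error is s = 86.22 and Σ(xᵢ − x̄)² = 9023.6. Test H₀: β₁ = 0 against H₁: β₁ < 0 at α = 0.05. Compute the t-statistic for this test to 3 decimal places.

SE(b_1) = s/√Sₓₓ = 86.22/√9023.6 = 0.907649.
t = -1.0963 / 0.907649 = -1.208.
df = n − 2 = 32.
One-sided p ≈ 0.1180, which is ≥ 0.05, so fail to reject H₀.
The data do not give significant evidence that the true slope on curing temperature is negative.

t = -1.208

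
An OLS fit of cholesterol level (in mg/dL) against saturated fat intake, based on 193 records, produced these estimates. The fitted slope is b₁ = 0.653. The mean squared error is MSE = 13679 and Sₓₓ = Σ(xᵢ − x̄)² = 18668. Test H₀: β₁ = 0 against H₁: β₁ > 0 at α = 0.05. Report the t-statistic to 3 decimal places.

t = 0.763

SE(b₁) = √(MSE/Sₓₓ) = √(13679/18668) = 0.856009.
t = 0.653 / 0.856009 = 0.763.
df = n − 2 = 191.
One-sided p ≈ 0.2232, which is ≥ 0.05, so fail to reject H₀.
The data do not give significant evidence that the true slope on saturated fat intake is positive.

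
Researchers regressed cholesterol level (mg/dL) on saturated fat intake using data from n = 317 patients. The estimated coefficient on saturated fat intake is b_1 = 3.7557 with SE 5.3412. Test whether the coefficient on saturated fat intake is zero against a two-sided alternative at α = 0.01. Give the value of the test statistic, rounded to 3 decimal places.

H₀: β₁ = 0 vs H₁: β₁ ≠ 0.
t = (b_1 − β₁⁰)/SE = 3.7557 / 5.3412 = 0.703.
df = n − 2 = 317 − 2 = 315.
Two-sided p ≈ 0.4825, which is ≥ 0.01, so fail to reject H₀.
The data do not give significant evidence of an association between saturated fat intake and cholesterol level.

t = 0.703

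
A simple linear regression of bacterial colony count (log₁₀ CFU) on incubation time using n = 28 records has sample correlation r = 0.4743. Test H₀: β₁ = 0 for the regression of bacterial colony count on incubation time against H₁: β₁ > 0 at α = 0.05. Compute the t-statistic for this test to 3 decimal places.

t = 2.747

t = r·√(n − 2)/√(1 − r²) = 0.4743·√26/√0.77504 = 2.747.
df = n − 2 = 26.
One-sided p ≈ 0.0054, which is < 0.05, so reject H₀.
There is evidence of a linear association between incubation time and bacterial colony count.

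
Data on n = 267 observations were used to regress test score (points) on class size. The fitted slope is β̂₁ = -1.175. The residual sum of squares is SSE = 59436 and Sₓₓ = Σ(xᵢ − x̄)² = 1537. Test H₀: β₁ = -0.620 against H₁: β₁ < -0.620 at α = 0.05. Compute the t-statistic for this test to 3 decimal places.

t = -1.453

MSE = SSE/(n − 2) = 59436/265 = 224.287.
SE(β̂₁) = √(MSE/Sₓₓ) = √(224.287/1537) = 0.382001.
t = (-1.175 − (-0.620)) / 0.382001 = -1.453.
df = n − 2 = 265.
One-sided p ≈ 0.0737, which is ≥ 0.05, so fail to reject H₀.
The data do not give significant evidence that the true slope on class size is below -0.620 points per unit.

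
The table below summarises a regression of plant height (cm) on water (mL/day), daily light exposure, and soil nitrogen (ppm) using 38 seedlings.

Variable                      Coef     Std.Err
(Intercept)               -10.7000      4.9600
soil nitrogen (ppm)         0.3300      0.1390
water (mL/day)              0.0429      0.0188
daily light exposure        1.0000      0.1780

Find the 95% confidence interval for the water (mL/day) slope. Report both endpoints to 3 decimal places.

Read off: b = 0.0429, SE = 0.0188 for water (mL/day).
df = n − k − 1 = 38 − 3 − 1 = 34.
t* = t_{0.025, 34} = 2.032245.
Margin = t* × SE = 2.032245 × 0.0188 = 0.03821.
CI: 0.0429 ± 0.03821 → (0.005, 0.081).

(0.005, 0.081)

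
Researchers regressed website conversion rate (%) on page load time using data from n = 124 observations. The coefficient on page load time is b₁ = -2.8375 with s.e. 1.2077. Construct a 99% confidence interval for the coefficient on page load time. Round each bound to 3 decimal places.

df = n − 2 = 124 − 2 = 122.
t* = t_{0.005, 122} = 2.616729.
Margin = t* × SE = 2.616729 × 1.2077 = 3.16022.
CI: -2.8375 ± 3.16022 → (-5.998, 0.323).
With 99% confidence, each one-unit increase in page load time is associated with a change of between -5.998 and 0.323 % in website conversion rate.

(-5.998, 0.323)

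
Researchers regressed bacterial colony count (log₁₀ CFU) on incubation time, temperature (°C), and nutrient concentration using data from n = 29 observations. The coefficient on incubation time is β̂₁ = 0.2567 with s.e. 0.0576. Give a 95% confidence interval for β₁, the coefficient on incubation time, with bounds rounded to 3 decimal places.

df = n − k − 1 = 29 − 3 − 1 = 25.
t* = t_{0.025, 25} = 2.059539.
Margin = t* × SE = 2.059539 × 0.0576 = 0.11863.
CI: 0.2567 ± 0.11863 → (0.138, 0.375).
With 95% confidence, each one-unit increase in incubation time is associated with a change of between 0.138 and 0.375 log₁₀ CFU in bacterial colony count, holding the other predictors fixed.

(0.138, 0.375)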